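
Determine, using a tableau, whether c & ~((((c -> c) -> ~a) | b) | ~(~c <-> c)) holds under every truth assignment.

Not valid

Assume the negation and expand:
Initial set: {~(c & ~((((c -> c) -> ~a) | b) | ~(~c <-> c)))}.
~(c & ~((((c -> c) -> ~a) | b) | ~(~c <-> c))): β-rule — branch into ~c  //  ~~((((c -> c) -> ~a) | b) | ~(~c <-> c)).
  branch 1 (add ~c):
    ○ open, literals {c=F}.
  branch 2 (add ~~((((c -> c) -> ~a) | b) | ~(~c <-> c))):
    ~~((((c -> c) -> ~a) | b) | ~(~c <-> c)): β-rule — branch into (((c -> c) -> ~a) | b)  //  ~(~c <-> c).
      branch 2.1 (add (((c -> c) -> ~a) | b)):
        (((c -> c) -> ~a) | b): β-rule — branch into ((c -> c) -> ~a)  //  b.
          branch 2.1.1 (add ((c -> c) -> ~a)):
            ((c -> c) -> ~a): β-rule — branch into ~(c -> c)  //  ~a.
              branch 2.1.1.1 (add ~(c -> c)):
                ~(c -> c): α-rule — add c, ~c.
                × closes — contains both c and ~c.
              branch 2.1.1.2 (add ~a):
                ○ open, literals {a=F}.
          branch 2.1.2 (add b):
            ○ open, literals {b=T}.
      branch 2.2 (add ~(~c <-> c)):
        ~(~c <-> c): β-rule — branch into ~c, ~c  //  ~~c, c.
          branch 2.2.1 (add ~c, ~c):
            ○ open, literals {c=F}.
          branch 2.2.2 (add ~~c, c):
            ○ open, literals {c=T}.
1 branch closed, 5 open.
An open branch gives a countermodel: c=F (unmentioned atoms arbitrary); under it the original formula is false.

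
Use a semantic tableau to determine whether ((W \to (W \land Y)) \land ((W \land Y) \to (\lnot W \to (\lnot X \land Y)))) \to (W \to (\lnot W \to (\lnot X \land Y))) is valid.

Assume the negation and expand:
Initial set: {\lnot (((W \to (W \land Y)) \land ((W \land Y) \to (\lnot W \to (\lnot X \land Y)))) \to (W \to (\lnot W \to (\lnot X \land Y))))}.
\lnot (((W \to (W \land Y)) \land ((W \land Y) \to (\lnot W \to (\lnot X \land Y)))) \to (W \to (\lnot W \to (\lnot X \land Y)))): α-rule — add ((W \to (W \land Y)) \land ((W \land Y) \to (\lnot W \to (\lnot X \land Y)))), \lnot (W \to (\lnot W \to (\lnot X \land Y))).
((W \to (W \land Y)) \land ((W \land Y) \to (\lnot W \to (\lnot X \land Y)))): α-rule — add (W \to (W \land Y)), ((W \land Y) \to (\lnot W \to (\lnot X \land Y))).
\lnot (W \to (\lnot W \to (\lnot X \land Y))): α-rule — add W, \lnot (\lnot W \to (\lnot X \land Y)).
\lnot (\lnot W \to (\lnot X \land Y)): α-rule — add \lnot W, \lnot (\lnot X \land Y).
× closes — contains both W and \lnot W.
All 1 branch closes.
Every branch closed, so the negation is unsatisfiable and the formula is valid.

Valid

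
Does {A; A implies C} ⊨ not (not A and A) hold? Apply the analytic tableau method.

Yes

Initial set: {A; (A implies C); not not (not A and A)}.
not not (not A and A): α-rule — add not A, A.
× closes — contains both A and not A.
All 1 branch closes.
Every branch closed, so the premises entail the conclusion.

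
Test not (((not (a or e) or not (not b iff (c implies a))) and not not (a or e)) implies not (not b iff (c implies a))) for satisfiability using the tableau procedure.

Unsatisfiable

Initial set: {not (((not (a or e) or not (not b iff (c implies a))) and not not (a or e)) implies not (not b iff (c implies a)))}.
not (((not (a or e) or not (not b iff (c implies a))) and not not (a or e)) implies not (not b iff (c implies a))): α-rule — add ((not (a or e) or not (not b iff (c implies a))) and not not (a or e)), not not (not b iff (c implies a)).
((not (a or e) or not (not b iff (c implies a))) and not not (a or e)): α-rule — add (not (a or e) or not (not b iff (c implies a))), not not (a or e).
not not (a or e): drop double negation, giving (a or e).
not not (not b iff (c implies a)): β-rule — branch into not b, (c implies a)  //  not not b, not (c implies a).
  branch 1 (add not b, (c implies a)):
    (not (a or e) or not (not b iff (c implies a))): β-rule — branch into not (a or e)  //  not (not b iff (c implies a)).
      branch 1.1 (add not (a or e)):
        not (a or e): α-rule — add not a, not e.
        (a or e): β-rule — branch into a  //  e.
          branch 1.1.1 (add a):
            × closes — contains both a and not a.
          branch 1.1.2 (add e):
            × closes — contains both e and not e.
      branch 1.2 (add not (not b iff (c implies a))):
        (a or e): β-rule — branch into a  //  e.
          branch 1.2.1 (add a):
            (c implies a): β-rule — branch into not c  //  a.
              branch 1.2.1.1 (add not c):
                not (not b iff (c implies a)): β-rule — branch into not b, not (c implies a)  //  not not b, (c implies a).
                  branch 1.2.1.1.1 (add not b, not (c implies a)):
                    not (c implies a): α-rule — add c, not a.
                    × closes — contains both c and not c.
                  branch 1.2.1.1.2 (add not not b, (c implies a)):
                    × closes — contains both b and not b.
              branch 1.2.1.2 (add a):
                not (not b iff (c implies a)): β-rule — branch into not b, not (c implies a)  //  not not b, (c implies a).
                  branch 1.2.1.2.1 (add not b, not (c implies a)):
                    not (c implies a): α-rule — add c, not a.
                    × closes — contains both a and not a.
                  branch 1.2.1.2.2 (add not not b, (c implies a)):
                    × closes — contains both b and not b.
          branch 1.2.2 (add e):
            (c implies a): β-rule — branch into not c  //  a.
              branch 1.2.2.1 (add not c):
                not (not b iff (c implies a)): β-rule — branch into not b, not (c implies a)  //  not not b, (c implies a).
                  branch 1.2.2.1.1 (add not b, not (c implies a)):
                    not (c implies a): α-rule — add c, not a.
                    × closes — contains both c and not c.
                  branch 1.2.2.1.2 (add not not b, (c implies a)):
                    × closes — contains both b and not b.
              branch 1.2.2.2 (add a):
                not (not b iff (c implies a)): β-rule — branch into not b, not (c implies a)  //  not not b, (c implies a).
                  branch 1.2.2.2.1 (add not b, not (c implies a)):
                    not (c implies a): α-rule — add c, not a.
                    × closes — contains both a and not a.
                  branch 1.2.2.2.2 (add not not b, (c implies a)):
                    × closes — contains both b and not b.
  branch 2 (add not not b, not (c implies a)):
    not (c implies a): α-rule — add c, not a.
    (not (a or e) or not (not b iff (c implies a))): β-rule — branch into not (a or e)  //  not (not b iff (c implies a)).
      branch 2.1 (add not (a or e)):
        not (a or e): α-rule — add not a, not e.
        (a or e): β-rule — branch into a  //  e.
          branch 2.1.1 (add a):
            × closes — contains both a and not a.
          branch 2.1.2 (add e):
            × closes — contains both e and not e.
      branch 2.2 (add not (not b iff (c implies a))):
        (a or e): β-rule — branch into a  //  e.
          branch 2.2.1 (add a):
            × closes — contains both a and not a.
          branch 2.2.2 (add e):
            not (not b iff (c implies a)): β-rule — branch into not b, not (c implies a)  //  not not b, (c implies a).
              branch 2.2.2.1 (add not b, not (c implies a)):
                × closes — contains both b and not b.
              branch 2.2.2.2 (add not not b, (c implies a)):
                (c implies a): β-rule — branch into not c  //  a.
                  branch 2.2.2.2.1 (add not c):
                    × closes — contains both c and not c.
                  branch 2.2.2.2.2 (add a):
                    × closes — contains both a and not a.
All 16 branches close.
Every branch closed; the formula is unsatisfiable.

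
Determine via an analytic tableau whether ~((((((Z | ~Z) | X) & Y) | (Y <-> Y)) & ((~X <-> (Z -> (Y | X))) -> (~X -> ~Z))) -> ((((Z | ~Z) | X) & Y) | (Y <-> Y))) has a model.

Unsatisfiable

Initial set: {~((((((Z | ~Z) | X) & Y) | (Y <-> Y)) & ((~X <-> (Z -> (Y | X))) -> (~X -> ~Z))) -> ((((Z | ~Z) | X) & Y) | (Y <-> Y)))}.
~((((((Z | ~Z) | X) & Y) | (Y <-> Y)) & ((~X <-> (Z -> (Y | X))) -> (~X -> ~Z))) -> ((((Z | ~Z) | X) & Y) | (Y <-> Y))): α-rule — add (((((Z | ~Z) | X) & Y) | (Y <-> Y)) & ((~X <-> (Z -> (Y | X))) -> (~X -> ~Z))), ~((((Z | ~Z) | X) & Y) | (Y <-> Y)).
(((((Z | ~Z) | X) & Y) | (Y <-> Y)) & ((~X <-> (Z -> (Y | X))) -> (~X -> ~Z))): α-rule — add ((((Z | ~Z) | X) & Y) | (Y <-> Y)), ((~X <-> (Z -> (Y | X))) -> (~X -> ~Z)).
~((((Z | ~Z) | X) & Y) | (Y <-> Y)): α-rule — add ~(((Z | ~Z) | X) & Y), ~(Y <-> Y).
((((Z | ~Z) | X) & Y) | (Y <-> Y)): β-rule — branch into (((Z | ~Z) | X) & Y)  //  (Y <-> Y).
  branch 1 (add (((Z | ~Z) | X) & Y)):
    (((Z | ~Z) | X) & Y): α-rule — add ((Z | ~Z) | X), Y.
    ((~X <-> (Z -> (Y | X))) -> (~X -> ~Z)): β-rule — branch into ~(~X <-> (Z -> (Y | X)))  //  (~X -> ~Z).
      branch 1.1 (add ~(~X <-> (Z -> (Y | X)))):
        ~(((Z | ~Z) | X) & Y): β-rule — branch into ~((Z | ~Z) | X)  //  ~Y.
          branch 1.1.1 (add ~((Z | ~Z) | X)):
            ~((Z | ~Z) | X): α-rule — add ~(Z | ~Z), ~X.
            ~(Z | ~Z): α-rule — add ~Z, ~~Z.
            × closes — contains both Z and ~Z.
          branch 1.1.2 (add ~Y):
            × closes — contains both Y and ~Y.
      branch 1.2 (add (~X -> ~Z)):
        ~(((Z | ~Z) | X) & Y): β-rule — branch into ~((Z | ~Z) | X)  //  ~Y.
          branch 1.2.1 (add ~((Z | ~Z) | X)):
            ~((Z | ~Z) | X): α-rule — add ~(Z | ~Z), ~X.
            ~(Z | ~Z): α-rule — add ~Z, ~~Z.
            × closes — contains both Z and ~Z.
          branch 1.2.2 (add ~Y):
            × closes — contains both Y and ~Y.
  branch 2 (add (Y <-> Y)):
    ((~X <-> (Z -> (Y | X))) -> (~X -> ~Z)): β-rule — branch into ~(~X <-> (Z -> (Y | X)))  //  (~X -> ~Z).
      branch 2.1 (add ~(~X <-> (Z -> (Y | X)))):
        ~(((Z | ~Z) | X) & Y): β-rule — branch into ~((Z | ~Z) | X)  //  ~Y.
          branch 2.1.1 (add ~((Z | ~Z) | X)):
            ~((Z | ~Z) | X): α-rule — add ~(Z | ~Z), ~X.
            ~(Z | ~Z): α-rule — add ~Z, ~~Z.
            × closes — contains both Z and ~Z.
          branch 2.1.2 (add ~Y):
            ~(Y <-> Y): β-rule — branch into Y, ~Y  //  ~Y, Y.
              branch 2.1.2.1 (add Y, ~Y):
                × closes — contains both Y and ~Y.
              branch 2.1.2.2 (add ~Y, Y):
                × closes — contains both Y and ~Y.
      branch 2.2 (add (~X -> ~Z)):
        ~(((Z | ~Z) | X) & Y): β-rule — branch into ~((Z | ~Z) | X)  //  ~Y.
          branch 2.2.1 (add ~((Z | ~Z) | X)):
            ~((Z | ~Z) | X): α-rule — add ~(Z | ~Z), ~X.
            ~(Z | ~Z): α-rule — add ~Z, ~~Z.
            × closes — contains both Z and ~Z.
          branch 2.2.2 (add ~Y):
            ~(Y <-> Y): β-rule — branch into Y, ~Y  //  ~Y, Y.
              branch 2.2.2.1 (add Y, ~Y):
                × closes — contains both Y and ~Y.
              branch 2.2.2.2 (add ~Y, Y):
                × closes — contains both Y and ~Y.
All 10 branches close.
Every branch closed; the formula is unsatisfiable.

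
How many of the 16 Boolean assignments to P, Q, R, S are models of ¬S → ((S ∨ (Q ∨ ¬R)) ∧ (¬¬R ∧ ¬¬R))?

10

Initial set: {(¬S → ((S ∨ (Q ∨ ¬R)) ∧ (¬¬R ∧ ¬¬R)))}.
(¬S → ((S ∨ (Q ∨ ¬R)) ∧ (¬¬R ∧ ¬¬R))): β-rule — branch into ¬¬S  //  ((S ∨ (Q ∨ ¬R)) ∧ (¬¬R ∧ ¬¬R)).
  branch 1 (add ¬¬S):
    ○ open, literals {S=T}.
  branch 2 (add ((S ∨ (Q ∨ ¬R)) ∧ (¬¬R ∧ ¬¬R))):
    ((S ∨ (Q ∨ ¬R)) ∧ (¬¬R ∧ ¬¬R)): α-rule — add (S ∨ (Q ∨ ¬R)), (¬¬R ∧ ¬¬R).
    (¬¬R ∧ ¬¬R): α-rule — add ¬¬R, ¬¬R.
    ¬¬R: drop double negation, giving R.
    ¬¬R: drop double negation, giving R.
    (S ∨ (Q ∨ ¬R)): β-rule — branch into S  //  (Q ∨ ¬R).
      branch 2.1 (add S):
        ○ open, literals {R=T, S=T}.
      branch 2.2 (add (Q ∨ ¬R)):
        (Q ∨ ¬R): β-rule — branch into Q  //  ¬R.
          branch 2.2.1 (add Q):
            ○ open, literals {Q=T, R=T}.
          branch 2.2.2 (add ¬R):
            × closes — contains both R and ¬R.
1 branch closed, 3 open.
Each open branch fixes some atoms; the unmentioned ones are free. Counting distinct full assignments: branch {S=T} (P, Q, R) contributes 8 new; branch {R=T, S=T} (P, Q) contributes 0 new; branch {Q=T, R=T} (P, S) contributes 2 new. Total: 10.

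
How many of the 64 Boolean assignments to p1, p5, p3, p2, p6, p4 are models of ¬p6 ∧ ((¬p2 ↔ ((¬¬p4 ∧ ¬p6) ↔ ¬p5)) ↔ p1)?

16

Initial set: {(¬p6 ∧ ((¬p2 ↔ ((¬¬p4 ∧ ¬p6) ↔ ¬p5)) ↔ p1))}.
(¬p6 ∧ ((¬p2 ↔ ((¬¬p4 ∧ ¬p6) ↔ ¬p5)) ↔ p1)): α-rule — add ¬p6, ((¬p2 ↔ ((¬¬p4 ∧ ¬p6) ↔ ¬p5)) ↔ p1).
((¬p2 ↔ ((¬¬p4 ∧ ¬p6) ↔ ¬p5)) ↔ p1): β-rule — branch into (¬p2 ↔ ((¬¬p4 ∧ ¬p6) ↔ ¬p5)), p1  //  ¬(¬p2 ↔ ((¬¬p4 ∧ ¬p6) ↔ ¬p5)), ¬p1.
  branch 1 (add (¬p2 ↔ ((¬¬p4 ∧ ¬p6) ↔ ¬p5)), p1):
    (¬p2 ↔ ((¬¬p4 ∧ ¬p6) ↔ ¬p5)): β-rule — branch into ¬p2, ((¬¬p4 ∧ ¬p6) ↔ ¬p5)  //  ¬¬p2, ¬((¬¬p4 ∧ ¬p6) ↔ ¬p5).
      branch 1.1 (add ¬p2, ((¬¬p4 ∧ ¬p6) ↔ ¬p5)):
        ((¬¬p4 ∧ ¬p6) ↔ ¬p5): β-rule — branch into (¬¬p4 ∧ ¬p6), ¬p5  //  ¬(¬¬p4 ∧ ¬p6), ¬¬p5.
          branch 1.1.1 (add (¬¬p4 ∧ ¬p6), ¬p5):
            (¬¬p4 ∧ ¬p6): α-rule — add ¬¬p4, ¬p6.
            ¬¬p4: drop double negation, giving p4.
            ○ open, literals {p1=true, p2=false, p4=true, p5=false, p6=false}.
          branch 1.1.2 (add ¬(¬¬p4 ∧ ¬p6), ¬¬p5):
            ¬(¬¬p4 ∧ ¬p6): β-rule — branch into ¬¬¬p4  //  ¬¬p6.
              branch 1.1.2.1 (add ¬¬¬p4):
                ¬¬¬p4: drop double negation, giving ¬p4.
                ○ open, literals {p1=true, p2=false, p4=false, p5=true, p6=false}.
              branch 1.1.2.2 (add ¬¬p6):
                × closes — contains both p6 and ¬p6.
      branch 1.2 (add ¬¬p2, ¬((¬¬p4 ∧ ¬p6) ↔ ¬p5)):
        ¬((¬¬p4 ∧ ¬p6) ↔ ¬p5): β-rule — branch into (¬¬p4 ∧ ¬p6), ¬¬p5  //  ¬(¬¬p4 ∧ ¬p6), ¬p5.
          branch 1.2.1 (add (¬¬p4 ∧ ¬p6), ¬¬p5):
            (¬¬p4 ∧ ¬p6): α-rule — add ¬¬p4, ¬p6.
            ¬¬p4: drop double negation, giving p4.
            ○ open, literals {p1=true, p2=true, p4=true, p5=true, p6=false}.
          branch 1.2.2 (add ¬(¬¬p4 ∧ ¬p6), ¬p5):
            ¬(¬¬p4 ∧ ¬p6): β-rule — branch into ¬¬¬p4  //  ¬¬p6.
              branch 1.2.2.1 (add ¬¬¬p4):
                ¬¬¬p4: drop double negation, giving ¬p4.
                ○ open, literals {p1=true, p2=true, p4=false, p5=false, p6=false}.
              branch 1.2.2.2 (add ¬¬p6):
                × closes — contains both p6 and ¬p6.
  branch 2 (add ¬(¬p2 ↔ ((¬¬p4 ∧ ¬p6) ↔ ¬p5)), ¬p1):
    ¬(¬p2 ↔ ((¬¬p4 ∧ ¬p6) ↔ ¬p5)): β-rule — branch into ¬p2, ¬((¬¬p4 ∧ ¬p6) ↔ ¬p5)  //  ¬¬p2, ((¬¬p4 ∧ ¬p6) ↔ ¬p5).
      branch 2.1 (add ¬p2, ¬((¬¬p4 ∧ ¬p6) ↔ ¬p5)):
        ¬((¬¬p4 ∧ ¬p6) ↔ ¬p5): β-rule — branch into (¬¬p4 ∧ ¬p6), ¬¬p5  //  ¬(¬¬p4 ∧ ¬p6), ¬p5.
          branch 2.1.1 (add (¬¬p4 ∧ ¬p6), ¬¬p5):
            (¬¬p4 ∧ ¬p6): α-rule — add ¬¬p4, ¬p6.
            ¬¬p4: drop double negation, giving p4.
            ○ open, literals {p1=false, p2=false, p4=true, p5=true, p6=false}.
          branch 2.1.2 (add ¬(¬¬p4 ∧ ¬p6), ¬p5):
            ¬(¬¬p4 ∧ ¬p6): β-rule — branch into ¬¬¬p4  //  ¬¬p6.
              branch 2.1.2.1 (add ¬¬¬p4):
                ¬¬¬p4: drop double negation, giving ¬p4.
                ○ open, literals {p1=false, p2=false, p4=false, p5=false, p6=false}.
              branch 2.1.2.2 (add ¬¬p6):
                × closes — contains both p6 and ¬p6.
      branch 2.2 (add ¬¬p2, ((¬¬p4 ∧ ¬p6) ↔ ¬p5)):
        ((¬¬p4 ∧ ¬p6) ↔ ¬p5): β-rule — branch into (¬¬p4 ∧ ¬p6), ¬p5  //  ¬(¬¬p4 ∧ ¬p6), ¬¬p5.
          branch 2.2.1 (add (¬¬p4 ∧ ¬p6), ¬p5):
            (¬¬p4 ∧ ¬p6): α-rule — add ¬¬p4, ¬p6.
            ¬¬p4: drop double negation, giving p4.
            ○ open, literals {p1=false, p2=true, p4=true, p5=false, p6=false}.
          branch 2.2.2 (add ¬(¬¬p4 ∧ ¬p6), ¬¬p5):
            ¬(¬¬p4 ∧ ¬p6): β-rule — branch into ¬¬¬p4  //  ¬¬p6.
              branch 2.2.2.1 (add ¬¬¬p4):
                ¬¬¬p4: drop double negation, giving ¬p4.
                ○ open, literals {p1=false, p2=true, p4=false, p5=true, p6=false}.
              branch 2.2.2.2 (add ¬¬p6):
                × closes — contains both p6 and ¬p6.
4 branches closed, 8 open.
Each open branch fixes some atoms; the unmentioned ones are free. Counting distinct full assignments: branch {p1=true, p2=false, p4=true, p5=false, p6=false} (p3) contributes 2 new; branch {p1=true, p2=false, p4=false, p5=true, p6=false} (p3) contributes 2 new; branch {p1=true, p2=true, p4=true, p5=true, p6=false} (p3) contributes 2 new; branch {p1=true, p2=true, p4=false, p5=false, p6=false} (p3) contributes 2 new; branch {p1=false, p2=false, p4=true, p5=true, p6=false} (p3) contributes 2 new; branch {p1=false, p2=false, p4=false, p5=false, p6=false} (p3) contributes 2 new; branch {p1=false, p2=true, p4=true, p5=false, p6=false} (p3) contributes 2 new; branch {p1=false, p2=true, p4=false, p5=true, p6=false} (p3) contributes 2 new. Total: 16.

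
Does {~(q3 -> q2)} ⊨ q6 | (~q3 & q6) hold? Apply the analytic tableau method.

Initial set: {~(q3 -> q2); ~(q6 | (~q3 & q6))}.
~(q3 -> q2): α-rule — add q3, ~q2.
~(q6 | (~q3 & q6)): α-rule — add ~q6, ~(~q3 & q6).
~(~q3 & q6): β-rule — branch into ~~q3  //  ~q6.
  branch 1 (add ~~q3):
    ○ open, literals {q2=false, q3=true, q6=false}.
  branch 2 (add ~q6):
    ○ open, literals {q2=false, q3=true, q6=false}.
0 branches closed, 2 open.
An open branch gives a countermodel: q2=false, q3=true, q6=false (unmentioned atoms arbitrary); the premises hold there but the conclusion fails.

No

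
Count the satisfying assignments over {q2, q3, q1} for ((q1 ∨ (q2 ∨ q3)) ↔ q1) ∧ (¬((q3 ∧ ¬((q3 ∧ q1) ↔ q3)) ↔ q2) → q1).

5

Initial set: {(((q1 ∨ (q2 ∨ q3)) ↔ q1) ∧ (¬((q3 ∧ ¬((q3 ∧ q1) ↔ q3)) ↔ q2) → q1))}.
(((q1 ∨ (q2 ∨ q3)) ↔ q1) ∧ (¬((q3 ∧ ¬((q3 ∧ q1) ↔ q3)) ↔ q2) → q1)): α-rule — add ((q1 ∨ (q2 ∨ q3)) ↔ q1), (¬((q3 ∧ ¬((q3 ∧ q1) ↔ q3)) ↔ q2) → q1).
((q1 ∨ (q2 ∨ q3)) ↔ q1): β-rule — branch into (q1 ∨ (q2 ∨ q3)), q1  //  ¬(q1 ∨ (q2 ∨ q3)), ¬q1.
  branch 1 (add (q1 ∨ (q2 ∨ q3)), q1):
    (¬((q3 ∧ ¬((q3 ∧ q1) ↔ q3)) ↔ q2) → q1): β-rule — branch into ¬¬((q3 ∧ ¬((q3 ∧ q1) ↔ q3)) ↔ q2)  //  q1.
      branch 1.1 (add ¬¬((q3 ∧ ¬((q3 ∧ q1) ↔ q3)) ↔ q2)):
        (q1 ∨ (q2 ∨ q3)): β-rule — branch into q1  //  (q2 ∨ q3).
          branch 1.1.1 (add q1):
            ¬¬((q3 ∧ ¬((q3 ∧ q1) ↔ q3)) ↔ q2): β-rule — branch into (q3 ∧ ¬((q3 ∧ q1) ↔ q3)), q2  //  ¬(q3 ∧ ¬((q3 ∧ q1) ↔ q3)), ¬q2.
              branch 1.1.1.1 (add (q3 ∧ ¬((q3 ∧ q1) ↔ q3)), q2):
                (q3 ∧ ¬((q3 ∧ q1) ↔ q3)): α-rule — add q3, ¬((q3 ∧ q1) ↔ q3).
                ¬((q3 ∧ q1) ↔ q3): β-rule — branch into (q3 ∧ q1), ¬q3  //  ¬(q3 ∧ q1), q3.
                  branch 1.1.1.1.1 (add (q3 ∧ q1), ¬q3):
                    × closes — contains both q3 and ¬q3.
                  branch 1.1.1.1.2 (add ¬(q3 ∧ q1), q3):
                    ¬(q3 ∧ q1): β-rule — branch into ¬q3  //  ¬q1.
                      branch 1.1.1.1.2.1 (add ¬q3):
                        × closes — contains both q3 and ¬q3.
                      branch 1.1.1.1.2.2 (add ¬q1):
                        × closes — contains both q1 and ¬q1.
              branch 1.1.1.2 (add ¬(q3 ∧ ¬((q3 ∧ q1) ↔ q3)), ¬q2):
                ¬(q3 ∧ ¬((q3 ∧ q1) ↔ q3)): β-rule — branch into ¬q3  //  ¬¬((q3 ∧ q1) ↔ q3).
                  branch 1.1.1.2.1 (add ¬q3):
                    ○ open, literals {q1=1, q2=0, q3=0}.
                  branch 1.1.1.2.2 (add ¬¬((q3 ∧ q1) ↔ q3)):
                    ¬¬((q3 ∧ q1) ↔ q3): β-rule — branch into (q3 ∧ q1), q3  //  ¬(q3 ∧ q1), ¬q3.
                      branch 1.1.1.2.2.1 (add (q3 ∧ q1), q3):
                        (q3 ∧ q1): α-rule — add q3, q1.
                        ○ open, literals {q1=1, q2=0, q3=1}.
                      branch 1.1.1.2.2.2 (add ¬(q3 ∧ q1), ¬q3):
                        ¬(q3 ∧ q1): β-rule — branch into ¬q3  //  ¬q1.
                          branch 1.1.1.2.2.2.1 (add ¬q3):
                            ○ open, literals {q1=1, q2=0, q3=0}.
                          branch 1.1.1.2.2.2.2 (add ¬q1):
                            × closes — contains both q1 and ¬q1.
          branch 1.1.2 (add (q2 ∨ q3)):
            ¬¬((q3 ∧ ¬((q3 ∧ q1) ↔ q3)) ↔ q2): β-rule — branch into (q3 ∧ ¬((q3 ∧ q1) ↔ q3)), q2  //  ¬(q3 ∧ ¬((q3 ∧ q1) ↔ q3)), ¬q2.
              branch 1.1.2.1 (add (q3 ∧ ¬((q3 ∧ q1) ↔ q3)), q2):
                (q3 ∧ ¬((q3 ∧ q1) ↔ q3)): α-rule — add q3, ¬((q3 ∧ q1) ↔ q3).
                (q2 ∨ q3): β-rule — branch into q2  //  q3.
                  branch 1.1.2.1.1 (add q2):
                    ¬((q3 ∧ q1) ↔ q3): β-rule — branch into (q3 ∧ q1), ¬q3  //  ¬(q3 ∧ q1), q3.
                      branch 1.1.2.1.1.1 (add (q3 ∧ q1), ¬q3):
                        × closes — contains both q3 and ¬q3.
                      branch 1.1.2.1.1.2 (add ¬(q3 ∧ q1), q3):
                        ¬(q3 ∧ q1): β-rule — branch into ¬q3  //  ¬q1.
                          branch 1.1.2.1.1.2.1 (add ¬q3):
                            × closes — contains both q3 and ¬q3.
                          branch 1.1.2.1.1.2.2 (add ¬q1):
                            × closes — contains both q1 and ¬q1.
                  branch 1.1.2.1.2 (add q3):
                    ¬((q3 ∧ q1) ↔ q3): β-rule — branch into (q3 ∧ q1), ¬q3  //  ¬(q3 ∧ q1), q3.
                      branch 1.1.2.1.2.1 (add (q3 ∧ q1), ¬q3):
                        × closes — contains both q3 and ¬q3.
                      branch 1.1.2.1.2.2 (add ¬(q3 ∧ q1), q3):
                        ¬(q3 ∧ q1): β-rule — branch into ¬q3  //  ¬q1.
                          branch 1.1.2.1.2.2.1 (add ¬q3):
                            × closes — contains both q3 and ¬q3.
                          branch 1.1.2.1.2.2.2 (add ¬q1):
                            × closes — contains both q1 and ¬q1.
              branch 1.1.2.2 (add ¬(q3 ∧ ¬((q3 ∧ q1) ↔ q3)), ¬q2):
                (q2 ∨ q3): β-rule — branch into q2  //  q3.
                  branch 1.1.2.2.1 (add q2):
                    × closes — contains both q2 and ¬q2.
                  branch 1.1.2.2.2 (add q3):
                    ¬(q3 ∧ ¬((q3 ∧ q1) ↔ q3)): β-rule — branch into ¬q3  //  ¬¬((q3 ∧ q1) ↔ q3).
                      branch 1.1.2.2.2.1 (add ¬q3):
                        × closes — contains both q3 and ¬q3.
                      branch 1.1.2.2.2.2 (add ¬¬((q3 ∧ q1) ↔ q3)):
                        ¬¬((q3 ∧ q1) ↔ q3): β-rule — branch into (q3 ∧ q1), q3  //  ¬(q3 ∧ q1), ¬q3.
                          branch 1.1.2.2.2.2.1 (add (q3 ∧ q1), q3):
                            (q3 ∧ q1): α-rule — add q3, q1.
                            ○ open, literals {q1=1, q2=0, q3=1}.
                          branch 1.1.2.2.2.2.2 (add ¬(q3 ∧ q1), ¬q3):
                            × closes — contains both q3 and ¬q3.
      branch 1.2 (add q1):
        (q1 ∨ (q2 ∨ q3)): β-rule — branch into q1  //  (q2 ∨ q3).
          branch 1.2.1 (add q1):
            ○ open, literals {q1=1}.
          branch 1.2.2 (add (q2 ∨ q3)):
            (q2 ∨ q3): β-rule — branch into q2  //  q3.
              branch 1.2.2.1 (add q2):
                ○ open, literals {q1=1, q2=1}.
              branch 1.2.2.2 (add q3):
                ○ open, literals {q1=1, q3=1}.
  branch 2 (add ¬(q1 ∨ (q2 ∨ q3)), ¬q1):
    ¬(q1 ∨ (q2 ∨ q3)): α-rule — add ¬q1, ¬(q2 ∨ q3).
    ¬(q2 ∨ q3): α-rule — add ¬q2, ¬q3.
    (¬((q3 ∧ ¬((q3 ∧ q1) ↔ q3)) ↔ q2) → q1): β-rule — branch into ¬¬((q3 ∧ ¬((q3 ∧ q1) ↔ q3)) ↔ q2)  //  q1.
      branch 2.1 (add ¬¬((q3 ∧ ¬((q3 ∧ q1) ↔ q3)) ↔ q2)):
        ¬¬((q3 ∧ ¬((q3 ∧ q1) ↔ q3)) ↔ q2): β-rule — branch into (q3 ∧ ¬((q3 ∧ q1) ↔ q3)), q2  //  ¬(q3 ∧ ¬((q3 ∧ q1) ↔ q3)), ¬q2.
          branch 2.1.1 (add (q3 ∧ ¬((q3 ∧ q1) ↔ q3)), q2):
            × closes — contains both q2 and ¬q2.
          branch 2.1.2 (add ¬(q3 ∧ ¬((q3 ∧ q1) ↔ q3)), ¬q2):
            ¬(q3 ∧ ¬((q3 ∧ q1) ↔ q3)): β-rule — branch into ¬q3  //  ¬¬((q3 ∧ q1) ↔ q3).
              branch 2.1.2.1 (add ¬q3):
                ○ open, literals {q1=0, q2=0, q3=0}.
              branch 2.1.2.2 (add ¬¬((q3 ∧ q1) ↔ q3)):
                ¬¬((q3 ∧ q1) ↔ q3): β-rule — branch into (q3 ∧ q1), q3  //  ¬(q3 ∧ q1), ¬q3.
                  branch 2.1.2.2.1 (add (q3 ∧ q1), q3):
                    × closes — contains both q3 and ¬q3.
                  branch 2.1.2.2.2 (add ¬(q3 ∧ q1), ¬q3):
                    ¬(q3 ∧ q1): β-rule — branch into ¬q3  //  ¬q1.
                      branch 2.1.2.2.2.1 (add ¬q3):
                        ○ open, literals {q1=0, q2=0, q3=0}.
                      branch 2.1.2.2.2.2 (add ¬q1):
                        ○ open, literals {q1=0, q2=0, q3=0}.
      branch 2.2 (add q1):
        × closes — contains both q1 and ¬q1.
16 branches closed, 10 open.
Each open branch fixes some atoms; the unmentioned ones are free. Counting distinct full assignments: branch {q1=1, q2=0, q3=0} (none free) contributes 1 new; branch {q1=1, q2=0, q3=1} (none free) contributes 1 new; branch {q1=1, q2=0, q3=0} (none free) contributes 0 new; branch {q1=1, q2=0, q3=1} (none free) contributes 0 new; branch {q1=1} (q2, q3) contributes 2 new; branch {q1=1, q2=1} (q3) contributes 0 new; branch {q1=1, q3=1} (q2) contributes 0 new; branch {q1=0, q2=0, q3=0} (none free) contributes 1 new; branch {q1=0, q2=0, q3=0} (none free) contributes 0 new; branch {q1=0, q2=0, q3=0} (none free) contributes 0 new. Total: 5.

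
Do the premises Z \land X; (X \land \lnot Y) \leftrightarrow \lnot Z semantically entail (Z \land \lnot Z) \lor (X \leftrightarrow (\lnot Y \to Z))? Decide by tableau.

Initial set: {T (Z \land X); T ((X \land \lnot Y) \leftrightarrow \lnot Z); F ((Z \land \lnot Z) \lor (X \leftrightarrow (\lnot Y \to Z)))}.
T (Z \land X): α-rule — add T Z, T X.
F ((Z \land \lnot Z) \lor (X \leftrightarrow (\lnot Y \to Z))): α-rule — add F (Z \land \lnot Z), F (X \leftrightarrow (\lnot Y \to Z)).
T ((X \land \lnot Y) \leftrightarrow \lnot Z): β-rule — branch into T (X \land \lnot Y), T \lnot Z  //  F (X \land \lnot Y), F \lnot Z.
  branch 1 (add T (X \land \lnot Y), T \lnot Z):
    × closes — contains both Z and \lnot Z.
  branch 2 (add F (X \land \lnot Y), F \lnot Z):
    F (Z \land \lnot Z): β-rule — branch into F Z  //  F \lnot Z.
      branch 2.1 (add F Z):
        × closes — contains both Z and \lnot Z.
      branch 2.2 (add F \lnot Z):
        F (X \leftrightarrow (\lnot Y \to Z)): β-rule — branch into T X, F (\lnot Y \to Z)  //  F X, T (\lnot Y \to Z).
          branch 2.2.1 (add T X, F (\lnot Y \to Z)):
            F (\lnot Y \to Z): α-rule — add T \lnot Y, F Z.
            × closes — contains both Z and \lnot Z.
          branch 2.2.2 (add F X, T (\lnot Y \to Z)):
            × closes — contains both X and \lnot X.
All 4 branches close.
Every branch closed, so the premises entail the conclusion.

Yes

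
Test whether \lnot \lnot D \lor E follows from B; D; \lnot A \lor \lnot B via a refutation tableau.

Yes

Initial set: {B; D; (\lnot A \lor \lnot B); \lnot (\lnot \lnot D \lor E)}.
\lnot (\lnot \lnot D \lor E): α-rule — add \lnot \lnot \lnot D, \lnot E.
\lnot \lnot \lnot D: drop double negation, giving \lnot D.
× closes — contains both D and \lnot D.
All 1 branch closes.
Every branch closed, so the premises entail the conclusion.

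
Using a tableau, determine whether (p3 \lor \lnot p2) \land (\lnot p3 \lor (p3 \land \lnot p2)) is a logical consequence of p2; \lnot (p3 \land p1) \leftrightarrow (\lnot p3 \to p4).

No

Initial set: {T p2; T (\lnot (p3 \land p1) \leftrightarrow (\lnot p3 \to p4)); F ((p3 \lor \lnot p2) \land (\lnot p3 \lor (p3 \land \lnot p2)))}.
T (\lnot (p3 \land p1) \leftrightarrow (\lnot p3 \to p4)): β-rule — branch into T \lnot (p3 \land p1), T (\lnot p3 \to p4)  //  F \lnot (p3 \land p1), F (\lnot p3 \to p4).
  branch 1 (add T \lnot (p3 \land p1), T (\lnot p3 \to p4)):
    F ((p3 \lor \lnot p2) \land (\lnot p3 \lor (p3 \land \lnot p2))): β-rule — branch into F (p3 \lor \lnot p2)  //  F (\lnot p3 \lor (p3 \land \lnot p2)).
      branch 1.1 (add F (p3 \lor \lnot p2)):
        F (p3 \lor \lnot p2): α-rule — add F p3, F \lnot p2.
        T \lnot (p3 \land p1): β-rule — branch into F p3  //  F p1.
          branch 1.1.1 (add F p3):
            T (\lnot p3 \to p4): β-rule — branch into F \lnot p3  //  T p4.
              branch 1.1.1.1 (add F \lnot p3):
                × closes — contains both p3 and \lnot p3.
              branch 1.1.1.2 (add T p4):
                ○ open, literals {p2=true, p3=false, p4=true}.
          branch 1.1.2 (add F p1):
            T (\lnot p3 \to p4): β-rule — branch into F \lnot p3  //  T p4.
              branch 1.1.2.1 (add F \lnot p3):
                × closes — contains both p3 and \lnot p3.
              branch 1.1.2.2 (add T p4):
                ○ open, literals {p1=false, p2=true, p3=false, p4=true}.
      branch 1.2 (add F (\lnot p3 \lor (p3 \land \lnot p2))):
        F (\lnot p3 \lor (p3 \land \lnot p2)): α-rule — add F \lnot p3, F (p3 \land \lnot p2).
        T \lnot (p3 \land p1): β-rule — branch into F p3  //  F p1.
          branch 1.2.1 (add F p3):
            × closes — contains both p3 and \lnot p3.
          branch 1.2.2 (add F p1):
            T (\lnot p3 \to p4): β-rule — branch into F \lnot p3  //  T p4.
              branch 1.2.2.1 (add F \lnot p3):
                F (p3 \land \lnot p2): β-rule — branch into F p3  //  F \lnot p2.
                  branch 1.2.2.1.1 (add F p3):
                    × closes — contains both p3 and \lnot p3.
                  branch 1.2.2.1.2 (add F \lnot p2):
                    ○ open, literals {p1=false, p2=true, p3=true}.
              branch 1.2.2.2 (add T p4):
                F (p3 \land \lnot p2): β-rule — branch into F p3  //  F \lnot p2.
                  branch 1.2.2.2.1 (add F p3):
                    × closes — contains both p3 and \lnot p3.
                  branch 1.2.2.2.2 (add F \lnot p2):
                    ○ open, literals {p1=false, p2=true, p3=true, p4=true}.
  branch 2 (add F \lnot (p3 \land p1), F (\lnot p3 \to p4)):
    F \lnot (p3 \land p1): α-rule — add T p3, T p1.
    F (\lnot p3 \to p4): α-rule — add T \lnot p3, F p4.
    × closes — contains both p3 and \lnot p3.
6 branches closed, 4 open.
An open branch gives a countermodel: p2=true, p3=false, p4=true (unmentioned atoms arbitrary); the premises hold there but the conclusion fails.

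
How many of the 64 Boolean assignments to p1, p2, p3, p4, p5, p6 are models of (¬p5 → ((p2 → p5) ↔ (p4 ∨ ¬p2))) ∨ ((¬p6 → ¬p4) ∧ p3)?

Initial set: {((¬p5 → ((p2 → p5) ↔ (p4 ∨ ¬p2))) ∨ ((¬p6 → ¬p4) ∧ p3))}.
((¬p5 → ((p2 → p5) ↔ (p4 ∨ ¬p2))) ∨ ((¬p6 → ¬p4) ∧ p3)): β-rule — branch into (¬p5 → ((p2 → p5) ↔ (p4 ∨ ¬p2)))  //  ((¬p6 → ¬p4) ∧ p3).
  branch 1 (add (¬p5 → ((p2 → p5) ↔ (p4 ∨ ¬p2)))):
    (¬p5 → ((p2 → p5) ↔ (p4 ∨ ¬p2))): β-rule — branch into ¬¬p5  //  ((p2 → p5) ↔ (p4 ∨ ¬p2)).
      branch 1.1 (add ¬¬p5):
        ○ open, literals {p5=T}.
      branch 1.2 (add ((p2 → p5) ↔ (p4 ∨ ¬p2))):
        ((p2 → p5) ↔ (p4 ∨ ¬p2)): β-rule — branch into (p2 → p5), (p4 ∨ ¬p2)  //  ¬(p2 → p5), ¬(p4 ∨ ¬p2).
          branch 1.2.1 (add (p2 → p5), (p4 ∨ ¬p2)):
            (p2 → p5): β-rule — branch into ¬p2  //  p5.
              branch 1.2.1.1 (add ¬p2):
                (p4 ∨ ¬p2): β-rule — branch into p4  //  ¬p2.
                  branch 1.2.1.1.1 (add p4):
                    ○ open, literals {p2=F, p4=T}.
                  branch 1.2.1.1.2 (add ¬p2):
                    ○ open, literals {p2=F}.
              branch 1.2.1.2 (add p5):
                (p4 ∨ ¬p2): β-rule — branch into p4  //  ¬p2.
                  branch 1.2.1.2.1 (add p4):
                    ○ open, literals {p4=T, p5=T}.
                  branch 1.2.1.2.2 (add ¬p2):
                    ○ open, literals {p2=F, p5=T}.
          branch 1.2.2 (add ¬(p2 → p5), ¬(p4 ∨ ¬p2)):
            ¬(p2 → p5): α-rule — add p2, ¬p5.
            ¬(p4 ∨ ¬p2): α-rule — add ¬p4, ¬¬p2.
            ○ open, literals {p2=T, p4=F, p5=F}.
  branch 2 (add ((¬p6 → ¬p4) ∧ p3)):
    ((¬p6 → ¬p4) ∧ p3): α-rule — add (¬p6 → ¬p4), p3.
    (¬p6 → ¬p4): β-rule — branch into ¬¬p6  //  ¬p4.
      branch 2.1 (add ¬¬p6):
        ○ open, literals {p3=T, p6=T}.
      branch 2.2 (add ¬p4):
        ○ open, literals {p3=T, p4=F}.
0 branches closed, 8 open.
Each open branch fixes some atoms; the unmentioned ones are free. Counting distinct full assignments: branch {p5=T} (p1, p2, p3, p4, p6) contributes 32 new; branch {p2=F, p4=T} (p1, p3, p5, p6) contributes 8 new; branch {p2=F} (p1, p3, p4, p5, p6) contributes 8 new; branch {p4=T, p5=T} (p1, p2, p3, p6) contributes 0 new; branch {p2=F, p5=T} (p1, p3, p4, p6) contributes 0 new; branch {p2=T, p4=F, p5=F} (p1, p3, p6) contributes 8 new; branch {p3=T, p6=T} (p1, p2, p4, p5) contributes 2 new; branch {p3=T, p4=F} (p1, p2, p5, p6) contributes 0 new. Total: 58.

58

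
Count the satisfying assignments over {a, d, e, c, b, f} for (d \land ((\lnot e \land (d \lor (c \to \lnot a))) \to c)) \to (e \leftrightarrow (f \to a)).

54

Initial set: {((d \land ((\lnot e \land (d \lor (c \to \lnot a))) \to c)) \to (e \leftrightarrow (f \to a)))}.
((d \land ((\lnot e \land (d \lor (c \to \lnot a))) \to c)) \to (e \leftrightarrow (f \to a))): β-rule — branch into \lnot (d \land ((\lnot e \land (d \lor (c \to \lnot a))) \to c))  //  (e \leftrightarrow (f \to a)).
  branch 1 (add \lnot (d \land ((\lnot e \land (d \lor (c \to \lnot a))) \to c))):
    \lnot (d \land ((\lnot e \land (d \lor (c \to \lnot a))) \to c)): β-rule — branch into \lnot d  //  \lnot ((\lnot e \land (d \lor (c \to \lnot a))) \to c).
      branch 1.1 (add \lnot d):
        ○ open, literals {d=false}.
      branch 1.2 (add \lnot ((\lnot e \land (d \lor (c \to \lnot a))) \to c)):
        \lnot ((\lnot e \land (d \lor (c \to \lnot a))) \to c): α-rule — add (\lnot e \land (d \lor (c \to \lnot a))), \lnot c.
        (\lnot e \land (d \lor (c \to \lnot a))): α-rule — add \lnot e, (d \lor (c \to \lnot a)).
        (d \lor (c \to \lnot a)): β-rule — branch into d  //  (c \to \lnot a).
          branch 1.2.1 (add d):
            ○ open, literals {c=false, d=true, e=false}.
          branch 1.2.2 (add (c \to \lnot a)):
            (c \to \lnot a): β-rule — branch into \lnot c  //  \lnot a.
              branch 1.2.2.1 (add \lnot c):
                ○ open, literals {c=false, e=false}.
              branch 1.2.2.2 (add \lnot a):
                ○ open, literals {a=false, c=false, e=false}.
  branch 2 (add (e \leftrightarrow (f \to a))):
    (e \leftrightarrow (f \to a)): β-rule — branch into e, (f \to a)  //  \lnot e, \lnot (f \to a).
      branch 2.1 (add e, (f \to a)):
        (f \to a): β-rule — branch into \lnot f  //  a.
          branch 2.1.1 (add \lnot f):
            ○ open, literals {e=true, f=false}.
          branch 2.1.2 (add a):
            ○ open, literals {a=true, e=true}.
      branch 2.2 (add \lnot e, \lnot (f \to a)):
        \lnot (f \to a): α-rule — add f, \lnot a.
        ○ open, literals {a=false, e=false, f=true}.
0 branches closed, 7 open.
Each open branch fixes some atoms; the unmentioned ones are free. Counting distinct full assignments: branch {d=false} (a, e, c, b, f) contributes 32 new; branch {c=false, d=true, e=false} (a, b, f) contributes 8 new; branch {c=false, e=false} (a, d, b, f) contributes 0 new; branch {a=false, c=false, e=false} (d, b, f) contributes 0 new; branch {e=true, f=false} (a, d, c, b) contributes 8 new; branch {a=true, e=true} (d, c, b, f) contributes 4 new; branch {a=false, e=false, f=true} (d, c, b) contributes 2 new. Total: 54.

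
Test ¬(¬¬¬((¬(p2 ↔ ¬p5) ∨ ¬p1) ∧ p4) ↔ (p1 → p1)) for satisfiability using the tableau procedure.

Satisfiable

Initial set: {¬(¬¬¬((¬(p2 ↔ ¬p5) ∨ ¬p1) ∧ p4) ↔ (p1 → p1))}.
¬(¬¬¬((¬(p2 ↔ ¬p5) ∨ ¬p1) ∧ p4) ↔ (p1 → p1)): β-rule — branch into ¬¬¬((¬(p2 ↔ ¬p5) ∨ ¬p1) ∧ p4), ¬(p1 → p1)  //  ¬¬¬¬((¬(p2 ↔ ¬p5) ∨ ¬p1) ∧ p4), (p1 → p1).
  branch 1 (add ¬¬¬((¬(p2 ↔ ¬p5) ∨ ¬p1) ∧ p4), ¬(p1 → p1)):
    ¬¬¬((¬(p2 ↔ ¬p5) ∨ ¬p1) ∧ p4): drop double negation, giving ¬((¬(p2 ↔ ¬p5) ∨ ¬p1) ∧ p4).
    ¬(p1 → p1): α-rule — add p1, ¬p1.
    × closes — contains both p1 and ¬p1.
  branch 2 (add ¬¬¬¬((¬(p2 ↔ ¬p5) ∨ ¬p1) ∧ p4), (p1 → p1)):
    ¬¬¬¬((¬(p2 ↔ ¬p5) ∨ ¬p1) ∧ p4): drop double negation, giving ¬¬((¬(p2 ↔ ¬p5) ∨ ¬p1) ∧ p4).
    ¬¬((¬(p2 ↔ ¬p5) ∨ ¬p1) ∧ p4): α-rule — add (¬(p2 ↔ ¬p5) ∨ ¬p1), p4.
    (p1 → p1): β-rule — branch into ¬p1  //  p1.
      branch 2.1 (add ¬p1):
        (¬(p2 ↔ ¬p5) ∨ ¬p1): β-rule — branch into ¬(p2 ↔ ¬p5)  //  ¬p1.
          branch 2.1.1 (add ¬(p2 ↔ ¬p5)):
            ¬(p2 ↔ ¬p5): β-rule — branch into p2, ¬¬p5  //  ¬p2, ¬p5.
              branch 2.1.1.1 (add p2, ¬¬p5):
                ○ open, literals {p1=0, p2=1, p4=1, p5=1}.
              branch 2.1.1.2 (add ¬p2, ¬p5):
                ○ open, literals {p1=0, p2=0, p4=1, p5=0}.
          branch 2.1.2 (add ¬p1):
            ○ open, literals {p1=0, p4=1}.
      branch 2.2 (add p1):
        (¬(p2 ↔ ¬p5) ∨ ¬p1): β-rule — branch into ¬(p2 ↔ ¬p5)  //  ¬p1.
          branch 2.2.1 (add ¬(p2 ↔ ¬p5)):
            ¬(p2 ↔ ¬p5): β-rule — branch into p2, ¬¬p5  //  ¬p2, ¬p5.
              branch 2.2.1.1 (add p2, ¬¬p5):
                ○ open, literals {p1=1, p2=1, p4=1, p5=1}.
              branch 2.2.1.2 (add ¬p2, ¬p5):
                ○ open, literals {p1=1, p2=0, p4=1, p5=0}.
          branch 2.2.2 (add ¬p1):
            × closes — contains both p1 and ¬p1.
2 branches closed, 5 open.
An open branch gives a satisfying assignment: p1=0, p2=1, p4=1, p5=1.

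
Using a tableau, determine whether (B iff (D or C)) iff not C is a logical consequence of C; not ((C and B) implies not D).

Initial set: {C; not ((C and B) implies not D); not ((B iff (D or C)) iff not C)}.
not ((C and B) implies not D): α-rule — add (C and B), not not D.
(C and B): α-rule — add C, B.
not ((B iff (D or C)) iff not C): β-rule — branch into (B iff (D or C)), not not C  //  not (B iff (D or C)), not C.
  branch 1 (add (B iff (D or C)), not not C):
    (B iff (D or C)): β-rule — branch into B, (D or C)  //  not B, not (D or C).
      branch 1.1 (add B, (D or C)):
        (D or C): β-rule — branch into D  //  C.
          branch 1.1.1 (add D):
            ○ open, literals {B=1, C=1, D=1}.
          branch 1.1.2 (add C):
            ○ open, literals {B=1, C=1, D=1}.
      branch 1.2 (add not B, not (D or C)):
        × closes — contains both B and not B.
  branch 2 (add not (B iff (D or C)), not C):
    × closes — contains both C and not C.
2 branches closed, 2 open.
An open branch gives a countermodel: B=1, C=1, D=1 (unmentioned atoms arbitrary); the premises hold there but the conclusion fails.

No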